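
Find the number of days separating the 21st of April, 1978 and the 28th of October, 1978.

190

April 1978: 30 − 21 = 9 days remain.
Then May (31), June (30), July (31), August (31), September (30): 31 + 30 + 31 + 31 + 30 = 153 days.
October 1–28, 1978: 28 days.
Total: 9 + 153 + 28 = 190 days.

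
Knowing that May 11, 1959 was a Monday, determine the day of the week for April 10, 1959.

Friday

Count forward from the earlier date (April 10, 1959) to the later (May 11, 1959):
April 1959: 30 − 10 = 20 days remain.
May 1–11, 1959: 11 days.
Total: 20 + 11 = 31 days.
31 mod 7 = 3, so 3 days before Monday is Friday.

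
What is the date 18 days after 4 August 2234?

22 August 2234

Count 18 days after August 4, 2234:
Within August 2234: 22 − 4 = 18 days.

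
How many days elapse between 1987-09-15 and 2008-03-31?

7503

From September 15, 1987 to September 15, 2007: 20 years, of which 5 contain a Feb 29 — 15×365 + 5×366 = 7305 days.
(2000 is a leap year (divisible by 400).)
September 2007: 30 − 15 = 15 days remain.
Then October (31), November (30), December (31), January (31), February 2008 (29): 31 + 30 + 31 + 31 + 29 = 152 days.
March 1–31, 2008: 31 days.
Residual: 198 days.
Total: 7503 days.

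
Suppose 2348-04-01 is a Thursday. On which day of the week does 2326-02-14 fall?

Sunday

Count forward from the earlier date (February 14, 2326) to the later (April 1, 2348):
Day-of-year of February 14, 2326: 45.
Day-of-year of April 1, 2348: 92.
2326 has 365 days, so 365 − 45 = 320 days remain in 2326.
Full years 2327–2347: 16 common + 5 leap = 16×365 + 5×366 = 7670 days.
Total: 320 + 7670 + 92 = 8082 days.
8082 mod 7 = 4, so 4 days before Thursday is Sunday.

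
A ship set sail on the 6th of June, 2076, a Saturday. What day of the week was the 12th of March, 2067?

Saturday

Count forward from the earlier date (March 12, 2067) to the later (June 6, 2076):
From March 12, 2067 to March 12, 2076: 9 years, of which 3 contain a Feb 29 — 6×365 + 3×366 = 3288 days.
March 2076: 31 − 12 = 19 days remain.
Then April (30), May (31): 30 + 31 = 61 days.
June 1–6, 2076: 6 days.
Residual: 86 days.
Total: 3374 days.
3374 is a multiple of 7, so the 12th of March, 2067 falls on the same weekday: Saturday.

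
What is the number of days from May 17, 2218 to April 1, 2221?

1050

May 17, 2218 → May 17, 2219: 365 days.
May 17, 2219 → May 17, 2220: 366 days (2220 is a leap year).
May 2220: 31 − 17 = 14 days remain.
Then 10 full months totalling 304 days.
April 1, 2221: 1 day.
Residual: 319 days.
Total: 1050 days.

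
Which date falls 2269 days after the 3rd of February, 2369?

the 22nd of April, 2375

Count 2269 days after February 3, 2369:
Day-of-year of February 3, 2369: 34.
Day-of-year of April 22, 2375: 112.
2369 has 365 days, so 365 − 34 = 331 days remain in 2369.
Full years: 2370: 365; 2371: 365; 2372: 366; 2373: 365; 2374: 365. Sum = 1826.
Total: 331 + 1826 + 112 = 2269 days.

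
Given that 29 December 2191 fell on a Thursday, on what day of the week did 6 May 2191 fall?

Count forward from the earlier date (May 6, 2191) to the later (December 29, 2191):
May 2191: 31 − 6 = 25 days remain.
Then June (30), July (31), August (31), September (30), October (31), November (30): 30 + 31 + 31 + 30 + 31 + 30 = 183 days.
December 1–29, 2191: 29 days.
Total: 25 + 183 + 29 = 237 days.
237 mod 7 = 6, so 6 days before Thursday is Friday.

Friday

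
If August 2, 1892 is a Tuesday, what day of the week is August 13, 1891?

Count forward from the earlier date (August 13, 1891) to the later (August 2, 1892):
August 1891: 31 − 13 = 18 days remain.
Then 11 full months totalling 335 days.
August 1–2, 1892: 2 days.
Residual: 355 days.
Total: 355 days.
355 mod 7 = 5, so 5 days before Tuesday is Thursday.

Thursday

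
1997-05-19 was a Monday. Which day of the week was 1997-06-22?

Sunday

May 1997: 31 − 19 = 12 days remain.
June 1–22, 1997: 22 days.
Total: 12 + 22 = 34 days.
34 mod 7 = 6, so 6 days after Monday is Sunday.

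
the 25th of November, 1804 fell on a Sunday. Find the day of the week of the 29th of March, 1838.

Thursday

From November 25, 1804 to November 25, 1837: 33 years, of which 8 contain a Feb 29 — 25×365 + 8×366 = 12053 days.
November 1837: 30 − 25 = 5 days remain.
Then December (31), January (31), February 1838 (28): 31 + 31 + 28 = 90 days.
March 1–29, 1838: 29 days.
Residual: 124 days.
Total: 12177 days.
12177 mod 7 = 4, so 4 days after Sunday is Thursday.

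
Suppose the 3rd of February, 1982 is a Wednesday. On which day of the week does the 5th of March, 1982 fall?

Friday

February 1982: 28 − 3 = 25 days remain (1982 is not a leap year, so February has 28 days).
March 1–5, 1982: 5 days.
Total: 25 + 5 = 30 days.
30 mod 7 = 2, so 2 days after Wednesday is Friday.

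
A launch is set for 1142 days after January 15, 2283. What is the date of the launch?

March 2, 2286

Count 1142 days after January 15, 2283:
Day-of-year of January 15, 2283: 15.
Day-of-year of March 2, 2286: 61.
2283 has 365 days, so 365 − 15 = 350 days remain in 2283.
Full years: 2284: 366; 2285: 365. Sum = 731.
Total: 350 + 731 + 61 = 1142 days.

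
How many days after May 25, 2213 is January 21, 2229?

Day-of-year of May 25, 2213: 145.
Day-of-year of January 21, 2229: 21.
2213 has 365 days, so 365 − 145 = 220 days remain in 2213.
Full years 2214–2228: 11 common + 4 leap = 11×365 + 4×366 = 5479 days.
Total: 220 + 5479 + 21 = 5720 days.

5720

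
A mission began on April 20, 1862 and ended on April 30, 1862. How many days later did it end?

10

Within April 1862: 30 − 20 = 10 days.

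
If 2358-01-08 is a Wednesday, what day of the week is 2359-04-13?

Monday

January 2358: 31 − 8 = 23 days remain.
Then 14 full months totalling 424 days.
April 1–13, 2359: 13 days.
Total: 23 + 424 + 13 = 460 days.
460 mod 7 = 5, so 5 days after Wednesday is Monday.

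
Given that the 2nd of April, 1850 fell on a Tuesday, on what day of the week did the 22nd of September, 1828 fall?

Monday

Count forward from the earlier date (September 22, 1828) to the later (April 2, 1850):
Day-of-year of September 22, 1828: 266.
Day-of-year of April 2, 1850: 92.
1828 has 366 days, so 366 − 266 = 100 days remain in 1828.
Full years 1829–1849: 16 common + 5 leap = 16×365 + 5×366 = 7670 days.
Total: 100 + 7670 + 92 = 7862 days.
7862 mod 7 = 1, so 1 day before Tuesday is Monday.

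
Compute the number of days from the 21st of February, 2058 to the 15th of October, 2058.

February 2058: 28 − 21 = 7 days remain (2058 is not a leap year, so February has 28 days).
Then March (31), April (30), May (31), June (30), July (31), August (31), September (30): 31 + 30 + 31 + 30 + 31 + 31 + 30 = 214 days.
October 1–15, 2058: 15 days.
Total: 7 + 214 + 15 = 236 days.

236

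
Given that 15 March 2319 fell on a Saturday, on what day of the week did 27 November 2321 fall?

March 15, 2319 → March 15, 2320: 366 days (2320 is a leap year).
March 15, 2320 → March 15, 2321: 365 days.
March 2321: 31 − 15 = 16 days remain.
Then April (30), May (31), June (30), July (31), August (31), September (30), October (31): 30 + 31 + 30 + 31 + 31 + 30 + 31 = 214 days.
November 1–27, 2321: 27 days.
Residual: 257 days.
Total: 988 days.
988 mod 7 = 1, so 1 day after Saturday is Sunday.

Sunday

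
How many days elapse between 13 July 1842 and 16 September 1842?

65

July 1842: 31 − 13 = 18 days remain.
Then August (31): 31 days.
September 1–16, 1842: 16 days.
Total: 18 + 31 + 16 = 65 days.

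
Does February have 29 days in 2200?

No

2200 is not a leap year (divisible by 100 but not 400).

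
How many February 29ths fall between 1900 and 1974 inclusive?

18

Years divisible by 4: 1900, 1904, …, 1972 — 19 in all.
Of these, 1900 is divisible by 100 but not 400, so not leap.
Leap years: 19 − 1 = 18.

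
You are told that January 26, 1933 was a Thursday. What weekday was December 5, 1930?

Count forward from the earlier date (December 5, 1930) to the later (January 26, 1933):
December 5, 1930 → December 5, 1931: 365 days.
December 5, 1931 → December 5, 1932: 366 days (1932 is a leap year).
December 1932: 31 − 5 = 26 days remain.
January 1–26, 1933: 26 days.
Residual: 52 days.
Total: 783 days.
783 mod 7 = 6, so 6 days before Thursday is Friday.

Friday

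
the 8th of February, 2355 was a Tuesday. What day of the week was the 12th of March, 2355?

February 2355: 28 − 8 = 20 days remain (2355 is not a leap year, so February has 28 days).
March 1–12, 2355: 12 days.
Total: 20 + 12 = 32 days.
32 mod 7 = 4, so 4 days after Tuesday is Saturday.

Saturday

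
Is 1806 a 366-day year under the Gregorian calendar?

1806 is not a leap year.

No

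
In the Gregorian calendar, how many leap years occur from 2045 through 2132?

Years divisible by 4: 2048, 2052, …, 2132 — 22 in all.
Of these, 2100 is divisible by 100 but not 400, so not leap.
Leap years: 22 − 1 = 21.

21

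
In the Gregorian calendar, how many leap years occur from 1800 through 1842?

Years divisible by 4 in [1800, 1842]: 1800, 1804, 1808, 1812, 1816, 1820, 1824, 1828, 1832, 1836, 1840.
Of these, 1800 is divisible by 100 but not 400, so not leap.
Leap years: 11 − 1 = 10.

10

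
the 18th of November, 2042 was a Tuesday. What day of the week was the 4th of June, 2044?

Saturday

Day-of-year of November 18, 2042: 322.
Day-of-year of June 4, 2044: 156.
2042 has 365 days, so 365 − 322 = 43 days remain in 2042.
Full years: 2043: 365. Sum = 365.
Total: 43 + 365 + 156 = 564 days.
564 mod 7 = 4, so 4 days after Tuesday is Saturday.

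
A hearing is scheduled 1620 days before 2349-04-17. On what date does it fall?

2344-11-09

Count 1620 days before April 17, 2349:
Day-of-year of November 9, 2344: 314.
Day-of-year of April 17, 2349: 107.
2344 has 366 days, so 366 − 314 = 52 days remain in 2344.
Full years: 2345: 365; 2346: 365; 2347: 365; 2348: 366. Sum = 1461.
Total: 52 + 1461 + 107 = 1620 days.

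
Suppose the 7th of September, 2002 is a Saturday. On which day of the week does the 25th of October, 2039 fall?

Day-of-year of September 7, 2002: 250.
Day-of-year of October 25, 2039: 298.
2002 has 365 days, so 365 − 250 = 115 days remain in 2002.
Full years 2003–2038: 27 common + 9 leap = 27×365 + 9×366 = 13149 days.
Total: 115 + 13149 + 298 = 13562 days.
13562 mod 7 = 3, so 3 days after Saturday is Tuesday.

Tuesday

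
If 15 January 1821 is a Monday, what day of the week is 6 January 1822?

Day-of-year of January 15, 1821: 15.
Day-of-year of January 6, 1822: 6.
1821 has 365 days, so 365 − 15 = 350 days remain in 1821.
Total: 350 + 6 = 356 days.
356 mod 7 = 6, so 6 days after Monday is Sunday.

Sunday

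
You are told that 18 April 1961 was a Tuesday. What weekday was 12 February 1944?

Count forward from the earlier date (February 12, 1944) to the later (April 18, 1961):
Day-of-year of February 12, 1944: 43.
Day-of-year of April 18, 1961: 108.
1944 has 366 days, so 366 − 43 = 323 days remain in 1944.
Full years 1945–1960: 12 common + 4 leap = 12×365 + 4×366 = 5844 days.
Total: 323 + 5844 + 108 = 6275 days.
6275 mod 7 = 3, so 3 days before Tuesday is Saturday.

Saturday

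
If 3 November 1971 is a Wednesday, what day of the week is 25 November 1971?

Within November 1971: 25 − 3 = 22 days.
22 mod 7 = 1, so 1 day after Wednesday is Thursday.

Thursday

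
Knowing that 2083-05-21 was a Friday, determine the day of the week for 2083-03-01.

Count forward from the earlier date (March 1, 2083) to the later (May 21, 2083):
March 2083: 31 − 1 = 30 days remain.
Then April (30): 30 days.
May 1–21, 2083: 21 days.
Total: 30 + 30 + 21 = 81 days.
81 mod 7 = 4, so 4 days before Friday is Monday.

Monday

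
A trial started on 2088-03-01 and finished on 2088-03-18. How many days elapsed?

Within March 2088: 18 − 1 = 17 days.

17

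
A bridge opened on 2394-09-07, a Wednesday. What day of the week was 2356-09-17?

Count forward from the earlier date (September 17, 2356) to the later (September 7, 2394):
Day-of-year of September 17, 2356: 261.
Day-of-year of September 7, 2394: 250.
2356 has 366 days, so 366 − 261 = 105 days remain in 2356.
Full years 2357–2393: 28 common + 9 leap = 28×365 + 9×366 = 13514 days.
Total: 105 + 13514 + 250 = 13869 days.
13869 mod 7 = 2, so 2 days before Wednesday is Monday.

Monday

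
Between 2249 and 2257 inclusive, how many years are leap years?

Years divisible by 4 in [2249, 2257]: 2252, 2256.
No century exceptions apply. Count: 2.

2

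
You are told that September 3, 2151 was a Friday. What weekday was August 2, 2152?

Wednesday

September 2151: 30 − 3 = 27 days remain.
Then 10 full months totalling 305 days.
August 1–2, 2152: 2 days.
Residual: 334 days.
Total: 334 days.
334 mod 7 = 5, so 5 days after Friday is Wednesday.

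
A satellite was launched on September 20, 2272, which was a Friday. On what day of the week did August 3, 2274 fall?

Day-of-year of September 20, 2272: 264.
Day-of-year of August 3, 2274: 215.
2272 has 366 days, so 366 − 264 = 102 days remain in 2272.
Full years: 2273: 365. Sum = 365.
Total: 102 + 365 + 215 = 682 days.
682 mod 7 = 3, so 3 days after Friday is Monday.

Monday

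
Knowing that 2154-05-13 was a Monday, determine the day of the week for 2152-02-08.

Count forward from the earlier date (February 8, 2152) to the later (May 13, 2154):
February 8, 2152 → February 8, 2153: 366 days (2152 is a leap year).
February 8, 2153 → February 8, 2154: 365 days.
February 2154: 28 − 8 = 20 days remain (2154 is not a leap year, so February has 28 days).
Then March (31), April (30): 31 + 30 = 61 days.
May 1–13, 2154: 13 days.
Residual: 94 days.
Total: 825 days.
825 mod 7 = 6, so 6 days before Monday is Tuesday.

Tuesday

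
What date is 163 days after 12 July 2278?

22 December 2278

Count 163 days after July 12, 2278:
July 2278: 31 − 12 = 19 days remain.
Then August (31), September (30), October (31), November (30): 31 + 30 + 31 + 30 = 122 days.
December 1–22, 2278: 22 days.
Total: 19 + 122 + 22 = 163 days.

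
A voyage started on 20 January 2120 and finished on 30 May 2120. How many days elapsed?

131

January 2120: 31 − 20 = 11 days remain.
Then February 2120 (29), March (31), April (30): 29 + 31 + 30 = 90 days.
May 1–30, 2120: 30 days.
Total: 11 + 90 + 30 = 131 days.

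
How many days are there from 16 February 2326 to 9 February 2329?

1089

Day-of-year of February 16, 2326: 47.
Day-of-year of February 9, 2329: 40.
2326 has 365 days, so 365 − 47 = 318 days remain in 2326.
Full years: 2327: 365; 2328: 366. Sum = 731.
Total: 318 + 731 + 40 = 1089 days.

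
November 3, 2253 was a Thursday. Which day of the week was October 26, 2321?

Wednesday

Day-of-year of November 3, 2253: 307.
Day-of-year of October 26, 2321: 299.
2253 has 365 days, so 365 − 307 = 58 days remain in 2253.
Full years 2254–2320: 51 common + 16 leap = 51×365 + 16×366 = 24471 days.
Total: 58 + 24471 + 299 = 24828 days.
24828 mod 7 = 6, so 6 days after Thursday is Wednesday.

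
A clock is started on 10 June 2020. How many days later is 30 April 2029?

Day-of-year of June 10, 2020: 162.
Day-of-year of April 30, 2029: 120.
2020 has 366 days, so 366 − 162 = 204 days remain in 2020.
Full years 2021–2028: 6 common + 2 leap = 6×365 + 2×366 = 2922 days.
Total: 204 + 2922 + 120 = 3246 days.

3246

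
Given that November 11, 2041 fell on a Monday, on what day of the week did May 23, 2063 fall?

Wednesday

Day-of-year of November 11, 2041: 315.
Day-of-year of May 23, 2063: 143.
2041 has 365 days, so 365 − 315 = 50 days remain in 2041.
Full years 2042–2062: 16 common + 5 leap = 16×365 + 5×366 = 7670 days.
Total: 50 + 7670 + 143 = 7863 days.
7863 mod 7 = 2, so 2 days after Monday is Wednesday.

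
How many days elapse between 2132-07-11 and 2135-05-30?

1053

Day-of-year of July 11, 2132: 193.
Day-of-year of May 30, 2135: 150.
2132 has 366 days, so 366 − 193 = 173 days remain in 2132.
Full years: 2133: 365; 2134: 365. Sum = 730.
Total: 173 + 730 + 150 = 1053 days.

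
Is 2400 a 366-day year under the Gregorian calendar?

Yes

2400 is a leap year (divisible by 400).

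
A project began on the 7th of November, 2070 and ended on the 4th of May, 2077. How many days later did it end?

November 7, 2070 → November 7, 2071: 365 days.
November 7, 2071 → November 7, 2072: 366 days (2072 is a leap year).
November 7, 2072 → November 7, 2073: 365 days.
November 7, 2073 → November 7, 2074: 365 days.
November 7, 2074 → November 7, 2075: 365 days.
November 7, 2075 → November 7, 2076: 366 days (2076 is a leap year).
November 2076: 30 − 7 = 23 days remain.
Then December (31), January (31), February 2077 (28), March (31), April (30): 31 + 31 + 28 + 31 + 30 = 151 days.
May 1–4, 2077: 4 days.
Residual: 178 days.
Total: 2370 days.

2370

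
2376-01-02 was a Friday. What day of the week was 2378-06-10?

January 2376: 31 − 2 = 29 days remain.
Then 28 full months totalling 851 days.
June 1–10, 2378: 10 days.
Total: 29 + 851 + 10 = 890 days.
890 mod 7 = 1, so 1 day after Friday is Saturday.

Saturday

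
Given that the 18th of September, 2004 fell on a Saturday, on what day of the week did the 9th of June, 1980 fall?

Monday

Count forward from the earlier date (June 9, 1980) to the later (September 18, 2004):
Day-of-year of June 9, 1980: 161.
Day-of-year of September 18, 2004: 262.
1980 has 366 days, so 366 − 161 = 205 days remain in 1980.
Full years 1981–2003: 18 common + 5 leap = 18×365 + 5×366 = 8400 days.
Total: 205 + 8400 + 262 = 8867 days.
8867 mod 7 = 5, so 5 days before Saturday is Monday.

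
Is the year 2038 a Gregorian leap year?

No

2038 is not a leap year.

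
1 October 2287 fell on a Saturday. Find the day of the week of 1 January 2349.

Saturday

From October 1, 2287 to October 1, 2348: 61 years, of which 15 contain a Feb 29 — 46×365 + 15×366 = 22280 days.
(2300 is not a leap year (divisible by 100 but not 400).)
October 2348: 31 − 1 = 30 days remain.
Then November (30), December (31): 30 + 31 = 61 days.
January 1, 2349: 1 day.
Residual: 92 days.
Total: 22372 days.
22372 is a multiple of 7, so 1 January 2349 falls on the same weekday: Saturday.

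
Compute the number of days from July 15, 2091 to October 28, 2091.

July 2091: 31 − 15 = 16 days remain.
Then August (31), September (30): 31 + 30 = 61 days.
October 1–28, 2091: 28 days.
Total: 16 + 61 + 28 = 105 days.

105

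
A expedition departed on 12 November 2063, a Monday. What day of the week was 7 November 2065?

Saturday

November 2063: 30 − 12 = 18 days remain.
Then 23 full months totalling 701 days.
November 1–7, 2065: 7 days.
Total: 18 + 701 + 7 = 726 days.
726 mod 7 = 5, so 5 days after Monday is Saturday.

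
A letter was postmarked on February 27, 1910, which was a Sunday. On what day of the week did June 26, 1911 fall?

February 27, 1910 → February 27, 1911: 365 days.
February 1911: 28 − 27 = 1 day remains (1911 is not a leap year, so February has 28 days).
Then March (31), April (30), May (31): 31 + 30 + 31 = 92 days.
June 1–26, 1911: 26 days.
Residual: 119 days.
Total: 484 days.
484 mod 7 = 1, so 1 day after Sunday is Monday.

Monday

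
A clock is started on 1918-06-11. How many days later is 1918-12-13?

June 1918: 30 − 11 = 19 days remain.
Then July (31), August (31), September (30), October (31), November (30): 31 + 31 + 30 + 31 + 30 = 153 days.
December 1–13, 1918: 13 days.
Total: 19 + 153 + 13 = 185 days.

185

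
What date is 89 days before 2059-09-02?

2059-06-05

Count 89 days before September 2, 2059:
June 2059: 30 − 5 = 25 days remain.
Then July (31), August (31): 31 + 31 = 62 days.
September 1–2, 2059: 2 days.
Total: 25 + 62 + 2 = 89 days.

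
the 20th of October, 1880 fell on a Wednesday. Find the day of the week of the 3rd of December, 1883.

October 20, 1880 → October 20, 1881: 365 days.
October 20, 1881 → October 20, 1882: 365 days.
October 20, 1882 → October 20, 1883: 365 days.
October 1883: 31 − 20 = 11 days remain.
Then November (30): 30 days.
December 1–3, 1883: 3 days.
Residual: 44 days.
Total: 1139 days.
1139 mod 7 = 5, so 5 days after Wednesday is Monday.

Monday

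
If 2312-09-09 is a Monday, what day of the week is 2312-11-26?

September 2312: 30 − 9 = 21 days remain.
Then October (31): 31 days.
November 1–26, 2312: 26 days.
Total: 21 + 31 + 26 = 78 days.
78 mod 7 = 1, so 1 day after Monday is Tuesday.

Tuesday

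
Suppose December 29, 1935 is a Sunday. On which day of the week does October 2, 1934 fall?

Count forward from the earlier date (October 2, 1934) to the later (December 29, 1935):
Day-of-year of October 2, 1934: 275.
Day-of-year of December 29, 1935: 363.
1934 has 365 days, so 365 − 275 = 90 days remain in 1934.
Total: 90 + 363 = 453 days.
453 mod 7 = 5, so 5 days before Sunday is Tuesday.

Tuesday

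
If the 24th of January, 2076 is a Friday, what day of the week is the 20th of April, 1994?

Wednesday

Count forward from the earlier date (April 20, 1994) to the later (January 24, 2076):
From April 20, 1994 to April 20, 2075: 81 years, of which 20 contain a Feb 29 — 61×365 + 20×366 = 29585 days.
(2000 is a leap year (divisible by 400).)
April 2075: 30 − 20 = 10 days remain.
Then May (31), June (30), July (31), August (31), September (30), October (31), November (30), December (31): 31 + 30 + 31 + 31 + 30 + 31 + 30 + 31 = 245 days.
January 1–24, 2076: 24 days.
Residual: 279 days.
Total: 29864 days.
29864 mod 7 = 2, so 2 days before Friday is Wednesday.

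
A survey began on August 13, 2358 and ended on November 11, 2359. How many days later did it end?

455

August 13, 2358 → August 13, 2359: 365 days.
August 2359: 31 − 13 = 18 days remain.
Then September (30), October (31): 30 + 31 = 61 days.
November 1–11, 2359: 11 days.
Residual: 90 days.
Total: 455 days.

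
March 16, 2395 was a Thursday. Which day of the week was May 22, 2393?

Count forward from the earlier date (May 22, 2393) to the later (March 16, 2395):
May 2393: 31 − 22 = 9 days remain.
Then 21 full months totalling 638 days.
March 1–16, 2395: 16 days.
Total: 9 + 638 + 16 = 663 days.
663 mod 7 = 5, so 5 days before Thursday is Saturday.

Saturday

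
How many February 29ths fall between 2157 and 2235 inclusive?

18

Years divisible by 4: 2160, 2164, …, 2232 — 19 in all.
Of these, 2200 is divisible by 100 but not 400, so not leap.
Leap years: 19 − 1 = 18.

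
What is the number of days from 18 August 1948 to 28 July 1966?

6553

From August 18, 1948 to August 18, 1965: 17 years, of which 4 contain a Feb 29 — 13×365 + 4×366 = 6209 days.
August 1965: 31 − 18 = 13 days remain.
Then 10 full months totalling 303 days.
July 1–28, 1966: 28 days.
Residual: 344 days.
Total: 6553 days.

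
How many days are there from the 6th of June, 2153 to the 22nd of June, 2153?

16

Within June 2153: 22 − 6 = 16 days.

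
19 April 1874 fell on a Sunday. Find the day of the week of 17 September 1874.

Thursday

April 1874: 30 − 19 = 11 days remain.
Then May (31), June (30), July (31), August (31): 31 + 30 + 31 + 31 = 123 days.
September 1–17, 1874: 17 days.
Total: 11 + 123 + 17 = 151 days.
151 mod 7 = 4, so 4 days after Sunday is Thursday.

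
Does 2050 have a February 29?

No

2050 is not a leap year.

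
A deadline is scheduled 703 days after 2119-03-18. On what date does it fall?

2121-02-18

Count 703 days after March 18, 2119:
March 18, 2119 → March 18, 2120: 366 days (2120 is a leap year).
March 2120: 31 − 18 = 13 days remain.
Then 10 full months totalling 306 days.
February 1–18, 2121: 18 days (2121 is not a leap year).
Residual: 337 days.
Total: 703 days.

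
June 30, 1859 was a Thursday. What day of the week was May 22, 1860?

June 1859: 30 − 30 = 0 days remain.
Then 10 full months totalling 305 days.
May 1–22, 1860: 22 days.
Residual: 327 days.
Total: 327 days.
327 mod 7 = 5, so 5 days after Thursday is Tuesday.

Tuesday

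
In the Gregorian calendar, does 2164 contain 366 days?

Yes

2164 is a leap year.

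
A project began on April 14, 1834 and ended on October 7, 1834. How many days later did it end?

April 1834: 30 − 14 = 16 days remain.
Then May (31), June (30), July (31), August (31), September (30): 31 + 30 + 31 + 31 + 30 = 153 days.
October 1–7, 1834: 7 days.
Total: 16 + 153 + 7 = 176 days.

176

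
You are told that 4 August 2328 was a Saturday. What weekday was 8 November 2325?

Sunday

Count forward from the earlier date (November 8, 2325) to the later (August 4, 2328):
November 8, 2325 → November 8, 2326: 365 days.
November 8, 2326 → November 8, 2327: 365 days.
November 2327: 30 − 8 = 22 days remain.
Then December (31), January (31), February 2328 (29), March (31), April (30), May (31), June (30), July (31): 31 + 31 + 29 + 31 + 30 + 31 + 30 + 31 = 244 days.
August 1–4, 2328: 4 days.
Residual: 270 days.
Total: 1000 days.
1000 mod 7 = 6, so 6 days before Saturday is Sunday.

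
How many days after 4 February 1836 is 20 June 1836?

February 1836: 29 − 4 = 25 days remain (1836 is a leap year, so February has 29 days).
Then March (31), April (30), May (31): 31 + 30 + 31 = 92 days.
June 1–20, 1836: 20 days.
Total: 25 + 92 + 20 = 137 days.

137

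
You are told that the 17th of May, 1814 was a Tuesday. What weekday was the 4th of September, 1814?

Sunday

May 1814: 31 − 17 = 14 days remain.
Then June (30), July (31), August (31): 30 + 31 + 31 = 92 days.
September 1–4, 1814: 4 days.
Total: 14 + 92 + 4 = 110 days.
110 mod 7 = 5, so 5 days after Tuesday is Sunday.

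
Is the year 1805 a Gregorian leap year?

No

1805 is not a leap year.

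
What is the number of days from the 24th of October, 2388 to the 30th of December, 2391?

1162

Day-of-year of October 24, 2388: 298.
Day-of-year of December 30, 2391: 364.
2388 has 366 days, so 366 − 298 = 68 days remain in 2388.
Full years: 2389: 365; 2390: 365. Sum = 730.
Total: 68 + 730 + 364 = 1162 days.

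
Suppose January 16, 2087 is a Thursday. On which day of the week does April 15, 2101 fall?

Friday

Day-of-year of January 16, 2087: 16.
Day-of-year of April 15, 2101: 105.
2087 has 365 days, so 365 − 16 = 349 days remain in 2087.
Full years 2088–2100: 10 common + 3 leap = 10×365 + 3×366 = 4748 days.
Total: 349 + 4748 + 105 = 5202 days.
5202 mod 7 = 1, so 1 day after Thursday is Friday.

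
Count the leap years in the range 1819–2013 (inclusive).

48

Years divisible by 4: 1820, 1824, …, 2012 — 49 in all.
Of these, 1900 is divisible by 100 but not 400, so not leap.
2000 is divisible by 400, so still leap.
Leap years: 49 − 1 = 48.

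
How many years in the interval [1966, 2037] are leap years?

18

Years divisible by 4: 1968, 1972, …, 2036 — 18 in all.
2000 is divisible by 400, so still leap.
No century exceptions apply. Count: 18.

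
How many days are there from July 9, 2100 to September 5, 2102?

788

Day-of-year of July 9, 2100: 190.
Day-of-year of September 5, 2102: 248.
2100 has 365 days, so 365 − 190 = 175 days remain in 2100.
Full years: 2101: 365. Sum = 365.
Total: 175 + 365 + 248 = 788 days.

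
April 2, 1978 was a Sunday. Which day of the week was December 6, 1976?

Count forward from the earlier date (December 6, 1976) to the later (April 2, 1978):
December 6, 1976 → December 6, 1977: 365 days.
December 1977: 31 − 6 = 25 days remain.
Then January (31), February 1978 (28), March (31): 31 + 28 + 31 = 90 days.
April 1–2, 1978: 2 days.
Residual: 117 days.
Total: 482 days.
482 mod 7 = 6, so 6 days before Sunday is Monday.

Monday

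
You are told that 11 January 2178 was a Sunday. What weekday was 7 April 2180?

January 11, 2178 → January 11, 2179: 365 days.
January 11, 2179 → January 11, 2180: 365 days.
January 2180: 31 − 11 = 20 days remain.
Then February 2180 (29), March (31): 29 + 31 = 60 days.
April 1–7, 2180: 7 days.
Residual: 87 days.
Total: 817 days.
817 mod 7 = 5, so 5 days after Sunday is Friday.

Friday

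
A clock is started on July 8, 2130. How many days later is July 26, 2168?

From July 8, 2130 to July 8, 2168: 38 years, of which 10 contain a Feb 29 — 28×365 + 10×366 = 13880 days.
Within July 2168: 26 − 8 = 18 days.
Total: 13898 days.

13898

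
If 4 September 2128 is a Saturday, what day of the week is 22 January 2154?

Day-of-year of September 4, 2128: 248.
Day-of-year of January 22, 2154: 22.
2128 has 366 days, so 366 − 248 = 118 days remain in 2128.
Full years 2129–2153: 19 common + 6 leap = 19×365 + 6×366 = 9131 days.
Total: 118 + 9131 + 22 = 9271 days.
9271 mod 7 = 3, so 3 days after Saturday is Tuesday.

Tuesday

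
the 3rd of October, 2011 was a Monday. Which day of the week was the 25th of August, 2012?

Saturday

Day-of-year of October 3, 2011: 276.
Day-of-year of August 25, 2012: 238.
2011 has 365 days, so 365 − 276 = 89 days remain in 2011.
Total: 89 + 238 = 327 days.
327 mod 7 = 5, so 5 days after Monday is Saturday.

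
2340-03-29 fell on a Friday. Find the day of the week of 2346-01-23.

Wednesday

March 29, 2340 → March 29, 2341: 365 days.
March 29, 2341 → March 29, 2342: 365 days.
March 29, 2342 → March 29, 2343: 365 days.
March 29, 2343 → March 29, 2344: 366 days (2344 is a leap year).
March 29, 2344 → March 29, 2345: 365 days.
March 2345: 31 − 29 = 2 days remain.
Then 9 full months totalling 275 days.
January 1–23, 2346: 23 days.
Residual: 300 days.
Total: 2126 days.
2126 mod 7 = 5, so 5 days after Friday is Wednesday.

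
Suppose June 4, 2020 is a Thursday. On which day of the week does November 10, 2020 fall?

June 2020: 30 − 4 = 26 days remain.
Then July (31), August (31), September (30), October (31): 31 + 31 + 30 + 31 = 123 days.
November 1–10, 2020: 10 days.
Total: 26 + 123 + 10 = 159 days.
159 mod 7 = 5, so 5 days after Thursday is Tuesday.

Tuesday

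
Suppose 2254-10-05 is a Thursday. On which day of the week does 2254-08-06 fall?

Count forward from the earlier date (August 6, 2254) to the later (October 5, 2254):
August 2254: 31 − 6 = 25 days remain.
Then September (30): 30 days.
October 1–5, 2254: 5 days.
Total: 25 + 30 + 5 = 60 days.
60 mod 7 = 4, so 4 days before Thursday is Sunday.

Sunday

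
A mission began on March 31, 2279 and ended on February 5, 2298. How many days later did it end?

From March 31, 2279 to March 31, 2297: 18 years, of which 5 contain a Feb 29 — 13×365 + 5×366 = 6575 days.
March 2297: 31 − 31 = 0 days remain.
Then 10 full months totalling 306 days.
February 1–5, 2298: 5 days (2298 is not a leap year).
Residual: 311 days.
Total: 6886 days.

6886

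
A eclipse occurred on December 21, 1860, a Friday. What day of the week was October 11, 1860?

Thursday

Count forward from the earlier date (October 11, 1860) to the later (December 21, 1860):
October 1860: 31 − 11 = 20 days remain.
Then November (30): 30 days.
December 1–21, 1860: 21 days.
Total: 20 + 30 + 21 = 71 days.
71 mod 7 = 1, so 1 day before Friday is Thursday.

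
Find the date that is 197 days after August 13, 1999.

February 26, 2000

Count 197 days after August 13, 1999:
Day-of-year of August 13, 1999: 225.
Day-of-year of February 26, 2000: 57.
1999 has 365 days, so 365 − 225 = 140 days remain in 1999.
Total: 140 + 57 = 197 days.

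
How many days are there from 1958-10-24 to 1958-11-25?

October 1958: 31 − 24 = 7 days remain.
November 1–25, 1958: 25 days.
Total: 7 + 25 = 32 days.

32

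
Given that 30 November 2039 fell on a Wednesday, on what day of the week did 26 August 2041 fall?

Monday

Day-of-year of November 30, 2039: 334.
Day-of-year of August 26, 2041: 238.
2039 has 365 days, so 365 − 334 = 31 days remain in 2039.
Full years: 2040: 366. Sum = 366.
Total: 31 + 366 + 238 = 635 days.
635 mod 7 = 5, so 5 days after Wednesday is Monday.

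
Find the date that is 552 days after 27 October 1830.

1 May 1832

Count 552 days after October 27, 1830:
Day-of-year of October 27, 1830: 300.
Day-of-year of May 1, 1832: 122.
1830 has 365 days, so 365 − 300 = 65 days remain in 1830.
Full years: 1831: 365. Sum = 365.
Total: 65 + 365 + 122 = 552 days.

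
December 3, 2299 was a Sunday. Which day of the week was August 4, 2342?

Day-of-year of December 3, 2299: 337.
Day-of-year of August 4, 2342: 216.
2299 has 365 days, so 365 − 337 = 28 days remain in 2299.
Full years 2300–2341: 32 common + 10 leap = 32×365 + 10×366 = 15340 days.
Total: 28 + 15340 + 216 = 15584 days.
15584 mod 7 = 2, so 2 days after Sunday is Tuesday.

Tuesday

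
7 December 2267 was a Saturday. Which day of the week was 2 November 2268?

Day-of-year of December 7, 2267: 341.
Day-of-year of November 2, 2268: 307.
2267 has 365 days, so 365 − 341 = 24 days remain in 2267.
Total: 24 + 307 = 331 days.
331 mod 7 = 2, so 2 days after Saturday is Monday.

Monday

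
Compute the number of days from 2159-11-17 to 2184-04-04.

8905

Day-of-year of November 17, 2159: 321.
Day-of-year of April 4, 2184: 95.
2159 has 365 days, so 365 − 321 = 44 days remain in 2159.
Full years 2160–2183: 18 common + 6 leap = 18×365 + 6×366 = 8766 days.
Total: 44 + 8766 + 95 = 8905 days.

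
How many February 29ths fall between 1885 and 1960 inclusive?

18

Years divisible by 4: 1888, 1892, …, 1960 — 19 in all.
Of these, 1900 is divisible by 100 but not 400, so not leap.
Leap years: 19 − 1 = 18.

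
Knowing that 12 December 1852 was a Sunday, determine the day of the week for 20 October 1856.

Monday

Day-of-year of December 12, 1852: 347.
Day-of-year of October 20, 1856: 294.
1852 has 366 days, so 366 − 347 = 19 days remain in 1852.
Full years: 1853: 365; 1854: 365; 1855: 365. Sum = 1095.
Total: 19 + 1095 + 294 = 1408 days.
1408 mod 7 = 1, so 1 day after Sunday is Monday.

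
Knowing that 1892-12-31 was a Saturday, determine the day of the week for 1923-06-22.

Day-of-year of December 31, 1892: 366.
Day-of-year of June 22, 1923: 173.
1892 has 366 days, so 366 − 366 = 0 days remain in 1892.
Full years 1893–1922: 24 common + 6 leap = 24×365 + 6×366 = 10956 days.
Total: 0 + 10956 + 173 = 11129 days.
11129 mod 7 = 6, so 6 days after Saturday is Friday.

Friday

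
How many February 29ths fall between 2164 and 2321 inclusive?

38

Years divisible by 4: 2164, 2168, …, 2320 — 40 in all.
Of these, 2200, 2300 are divisible by 100 but not 400, so not leap.
Leap years: 40 − 2 = 38.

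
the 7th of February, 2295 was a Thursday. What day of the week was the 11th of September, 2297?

Day-of-year of February 7, 2295: 38.
Day-of-year of September 11, 2297: 254.
2295 has 365 days, so 365 − 38 = 327 days remain in 2295.
Full years: 2296: 366. Sum = 366.
Total: 327 + 366 + 254 = 947 days.
947 mod 7 = 2, so 2 days after Thursday is Saturday.

Saturday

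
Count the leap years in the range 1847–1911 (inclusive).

Years divisible by 4: 1848, 1852, …, 1908 — 16 in all.
Of these, 1900 is divisible by 100 but not 400, so not leap.
Leap years: 16 − 1 = 15.

15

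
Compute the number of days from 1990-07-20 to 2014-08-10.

From July 20, 1990 to July 20, 2014: 24 years, of which 6 contain a Feb 29 — 18×365 + 6×366 = 8766 days.
(2000 is a leap year (divisible by 400).)
July 2014: 31 − 20 = 11 days remain.
August 1–10, 2014: 10 days.
Residual: 21 days.
Total: 8787 days.

8787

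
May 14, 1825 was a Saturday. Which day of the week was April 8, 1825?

Count forward from the earlier date (April 8, 1825) to the later (May 14, 1825):
April 1825: 30 − 8 = 22 days remain.
May 1–14, 1825: 14 days.
Total: 22 + 14 = 36 days.
36 mod 7 = 1, so 1 day before Saturday is Friday.

Friday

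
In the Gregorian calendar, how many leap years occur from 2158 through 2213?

13

Years divisible by 4: 2160, 2164, …, 2212 — 14 in all.
Of these, 2200 is divisible by 100 but not 400, so not leap.
Leap years: 14 − 1 = 13.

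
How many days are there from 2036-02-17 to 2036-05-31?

104

February 2036: 29 − 17 = 12 days remain (2036 is a leap year, so February has 29 days).
Then March (31), April (30): 31 + 30 = 61 days.
May 1–31, 2036: 31 days.
Total: 12 + 61 + 31 = 104 days.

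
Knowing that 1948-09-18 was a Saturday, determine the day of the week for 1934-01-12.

Friday

Count forward from the earlier date (January 12, 1934) to the later (September 18, 1948):
Day-of-year of January 12, 1934: 12.
Day-of-year of September 18, 1948: 262.
1934 has 365 days, so 365 − 12 = 353 days remain in 1934.
Full years 1935–1947: 10 common + 3 leap = 10×365 + 3×366 = 4748 days.
Total: 353 + 4748 + 262 = 5363 days.
5363 mod 7 = 1, so 1 day before Saturday is Friday.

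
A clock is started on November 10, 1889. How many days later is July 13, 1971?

29829

Day-of-year of November 10, 1889: 314.
Day-of-year of July 13, 1971: 194.
1889 has 365 days, so 365 − 314 = 51 days remain in 1889.
Full years 1890–1970: 62 common + 19 leap = 62×365 + 19×366 = 29584 days.
Total: 51 + 29584 + 194 = 29829 days.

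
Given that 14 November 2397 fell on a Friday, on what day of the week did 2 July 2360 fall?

Count forward from the earlier date (July 2, 2360) to the later (November 14, 2397):
From July 2, 2360 to July 2, 2397: 37 years, of which 9 contain a Feb 29 — 28×365 + 9×366 = 13514 days.
July 2397: 31 − 2 = 29 days remain.
Then August (31), September (30), October (31): 31 + 30 + 31 = 92 days.
November 1–14, 2397: 14 days.
Residual: 135 days.
Total: 13649 days.
13649 mod 7 = 6, so 6 days before Friday is Saturday.

Saturday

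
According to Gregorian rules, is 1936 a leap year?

1936 is a leap year.

Yes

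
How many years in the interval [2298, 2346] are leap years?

11

Years divisible by 4 in [2298, 2346]: 2300, 2304, 2308, 2312, 2316, 2320, 2324, 2328, 2332, 2336, 2340, 2344.
Of these, 2300 is divisible by 100 but not 400, so not leap.
Leap years: 12 − 1 = 11.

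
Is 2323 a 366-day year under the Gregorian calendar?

2323 is not a leap year.

No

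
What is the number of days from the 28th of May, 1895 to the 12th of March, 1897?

654

Day-of-year of May 28, 1895: 148.
Day-of-year of March 12, 1897: 71.
1895 has 365 days, so 365 − 148 = 217 days remain in 1895.
Full years: 1896: 366. Sum = 366.
Total: 217 + 366 + 71 = 654 days.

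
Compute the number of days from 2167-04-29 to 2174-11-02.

Day-of-year of April 29, 2167: 119.
Day-of-year of November 2, 2174: 306.
2167 has 365 days, so 365 − 119 = 246 days remain in 2167.
Full years: 2168: 366; 2169: 365; 2170: 365; 2171: 365; 2172: 366; 2173: 365. Sum = 2192.
Total: 246 + 2192 + 306 = 2744 days.

2744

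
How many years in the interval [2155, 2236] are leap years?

Years divisible by 4: 2156, 2160, …, 2236 — 21 in all.
Of these, 2200 is divisible by 100 but not 400, so not leap.
Leap years: 21 − 1 = 20.

20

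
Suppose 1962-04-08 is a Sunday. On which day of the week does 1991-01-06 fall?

Sunday

Day-of-year of April 8, 1962: 98.
Day-of-year of January 6, 1991: 6.
1962 has 365 days, so 365 − 98 = 267 days remain in 1962.
Full years 1963–1990: 21 common + 7 leap = 21×365 + 7×366 = 10227 days.
Total: 267 + 10227 + 6 = 10500 days.
10500 is a multiple of 7, so 1991-01-06 falls on the same weekday: Sunday.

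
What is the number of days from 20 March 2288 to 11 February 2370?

29912

Day-of-year of March 20, 2288: 80.
Day-of-year of February 11, 2370: 42.
2288 has 366 days, so 366 − 80 = 286 days remain in 2288.
Full years 2289–2369: 62 common + 19 leap = 62×365 + 19×366 = 29584 days.
Total: 286 + 29584 + 42 = 29912 days.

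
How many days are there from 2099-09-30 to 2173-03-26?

Day-of-year of September 30, 2099: 273.
Day-of-year of March 26, 2173: 85.
2099 has 365 days, so 365 − 273 = 92 days remain in 2099.
Full years 2100–2172: 55 common + 18 leap = 55×365 + 18×366 = 26663 days.
Total: 92 + 26663 + 85 = 26840 days.

26840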